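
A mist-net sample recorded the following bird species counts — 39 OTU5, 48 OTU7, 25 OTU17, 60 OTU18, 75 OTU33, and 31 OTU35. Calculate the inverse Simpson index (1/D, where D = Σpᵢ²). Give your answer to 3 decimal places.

Total N = 39+48+25+60+75+31 = 278, so the proportions are 0.1402878, 0.1726619, 0.0899281, 0.2158273, 0.2697842, 0.1115108 (working shown to 7 dp, full precision carried).
D = 0.1402878² + 0.1726619² + 0.0899281² + 0.2158273² + 0.2697842² + 0.1115108² = 0.0196807 + 0.0298121 + 0.0080871 + 0.0465814 + 0.0727835 + 0.0124347 = 0.1893794.
So 1/D = 5.28040, i.e. 5.280 to 3 decimal places.

5.280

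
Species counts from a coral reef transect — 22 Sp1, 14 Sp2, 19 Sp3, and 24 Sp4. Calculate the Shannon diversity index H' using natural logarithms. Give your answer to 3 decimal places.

Total N = 22+14+19+24 = 79, so the proportions are 0.27848, 0.17722, 0.24051, 0.3038 (working shown to 5 dp, full precision carried).
Each pᵢ ln pᵢ term: 0.27848×(-1.27841)=-0.35601, 0.17722×(-1.73039)=-0.30665, 0.24051×(-1.42501)=-0.34272, 0.3038×(-1.19139)=-0.36194.
Sum = -1.36733, so H' = 1.367.

1.367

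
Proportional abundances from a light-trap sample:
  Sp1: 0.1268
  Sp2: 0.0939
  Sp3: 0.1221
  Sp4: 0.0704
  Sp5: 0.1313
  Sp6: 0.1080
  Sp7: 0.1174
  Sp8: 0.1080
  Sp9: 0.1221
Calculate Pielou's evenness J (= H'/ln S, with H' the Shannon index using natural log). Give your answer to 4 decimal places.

0.9936

H' = −Σ pᵢ ln pᵢ = −((-0.261860) + (-0.222123) + (-0.256766) + (-0.186811) + (-0.266575) + (-0.240367) + (-0.251491) + (-0.240367) + (-0.256766)) = 2.183126 (working shown to 6 dp, full precision carried).
With S = 9 species, ln S = 2.197225, so J = 2.183126/2.197225 = 0.993583, i.e. 0.9936 to 4 decimal places.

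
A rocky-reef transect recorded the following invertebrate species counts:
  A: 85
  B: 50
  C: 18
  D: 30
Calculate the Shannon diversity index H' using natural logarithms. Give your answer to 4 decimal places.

Total N = 85+50+18+30 = 183, so the proportions are 0.464481, 0.273224, 0.098361, 0.163934 (working shown to 6 dp, full precision carried).
Each pᵢ ln pᵢ term: 0.464481×(-0.766835)=-0.356180, 0.273224×(-1.297463)=-0.354498, 0.098361×(-2.319114)=-0.228110, 0.163934×(-1.808289)=-0.296441.
Sum = -1.235229, so H' = 1.2352.

1.2352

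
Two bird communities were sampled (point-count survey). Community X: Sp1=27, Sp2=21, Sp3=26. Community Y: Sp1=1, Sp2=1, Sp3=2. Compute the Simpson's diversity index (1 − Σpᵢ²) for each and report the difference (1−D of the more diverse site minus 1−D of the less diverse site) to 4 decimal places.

Community X: N=74, proportions 0.364865, 0.283784, 0.351351, giving 1−D = 0.662893 (working shown to 6 dp, full precision carried).
Community Y: N=4, proportions 0.25, 0.25, 0.5, giving 1−D = 0.625000.
Difference = |0.662893 − 0.625000| = 0.037893, i.e. 0.0379 to 4 decimal places.

0.0379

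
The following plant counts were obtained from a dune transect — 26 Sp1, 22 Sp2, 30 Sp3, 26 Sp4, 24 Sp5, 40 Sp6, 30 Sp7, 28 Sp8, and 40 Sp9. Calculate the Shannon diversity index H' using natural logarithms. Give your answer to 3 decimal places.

Total N = 26+22+30+26+24+40+30+28+40 = 266, so the proportions are 0.09774, 0.08271, 0.11278, 0.09774, 0.09023, 0.15038, 0.11278, 0.10526, 0.15038 (working shown to 5 dp, full precision carried).
Each pᵢ ln pᵢ term: 0.09774×(-2.32540)=-0.22729, 0.08271×(-2.49245)=-0.20614, 0.11278×(-2.18230)=-0.24612, 0.09774×(-2.32540)=-0.22729, 0.09023×(-2.40544)=-0.21703, 0.15038×(-1.89462)=-0.28490, 0.11278×(-2.18230)=-0.24612, 0.10526×(-2.25129)=-0.23698, 0.15038×(-1.89462)=-0.28490.
Sum = -2.17680, so H' = 2.177.

2.177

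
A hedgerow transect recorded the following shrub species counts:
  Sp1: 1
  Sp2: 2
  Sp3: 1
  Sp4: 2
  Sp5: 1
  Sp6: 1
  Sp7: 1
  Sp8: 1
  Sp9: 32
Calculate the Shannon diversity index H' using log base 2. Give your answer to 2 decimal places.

1.49

Total N = 1+2+1+2+1+1+1+1+32 = 42, so the proportions are 0.0238, 0.0476, 0.0238, 0.0476, 0.0238, 0.0238, 0.0238, 0.0238, 0.7619 (working shown to 4 dp, full precision carried).
Each pᵢ log₂ pᵢ term: 0.0238×(-5.3923)=-0.1284, 0.0476×(-4.3923)=-0.2092, 0.0238×(-5.3923)=-0.1284, 0.0476×(-4.3923)=-0.2092, 0.0238×(-5.3923)=-0.1284, 0.0238×(-5.3923)=-0.1284, 0.0238×(-5.3923)=-0.1284, 0.0238×(-5.3923)=-0.1284, 0.7619×(-0.3923)=-0.2989.
Sum = -1.4876, so H' = 1.49.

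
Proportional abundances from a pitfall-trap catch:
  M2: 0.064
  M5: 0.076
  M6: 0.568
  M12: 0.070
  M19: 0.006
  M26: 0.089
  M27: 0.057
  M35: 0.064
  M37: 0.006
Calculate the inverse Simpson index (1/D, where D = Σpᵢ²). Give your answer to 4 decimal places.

2.8350

D = 0.064² + 0.076² + 0.568² + 0.07² + 0.006² + 0.089² + 0.057² + 0.064² + 0.006² = 0.0040960 + 0.0057760 + 0.3226240 + 0.0049000 + 0.0000360 + 0.0079210 + 0.0032490 + 0.0040960 + 0.0000360 = 0.3527340 (working shown to 7 dp, full precision carried).
So 1/D = 2.834997, i.e. 2.8350 to 4 decimal places.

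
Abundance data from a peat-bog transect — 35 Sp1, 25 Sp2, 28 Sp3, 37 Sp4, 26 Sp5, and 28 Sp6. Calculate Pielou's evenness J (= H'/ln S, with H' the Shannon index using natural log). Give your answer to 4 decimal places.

Total N = 35+25+28+37+26+28 = 179, so the proportions are 0.195531, 0.139665, 0.156425, 0.206704, 0.145251, 0.156425 (working shown to 6 dp, full precision carried).
H' = −Σ pᵢ ln pᵢ = −((-0.319114) + (-0.274932) + (-0.290196) + (-0.325862) + (-0.280232) + (-0.290196)) = 1.780531.
With S = 6 species, ln S = 1.791759, so J = 1.780531/1.791759 = 0.993733, i.e. 0.9937 to 4 decimal places.

0.9937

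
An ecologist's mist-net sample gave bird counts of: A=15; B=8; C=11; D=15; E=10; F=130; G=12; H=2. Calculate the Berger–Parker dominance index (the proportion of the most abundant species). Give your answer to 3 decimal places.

Total N = 15+8+11+15+10+130+12+2 = 203, so the proportions are 0.07389, 0.03941, 0.05419, 0.07389, 0.04926, 0.64039, 0.05911, 0.00985 (working shown to 5 dp, full precision carried).
The largest proportion is 0.64039, i.e. d = 0.640 to 3 decimal places.

0.640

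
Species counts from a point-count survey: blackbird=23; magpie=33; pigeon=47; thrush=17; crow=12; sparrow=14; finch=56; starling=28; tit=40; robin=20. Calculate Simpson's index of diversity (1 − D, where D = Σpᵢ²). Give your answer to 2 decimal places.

Total N = 23+33+47+17+12+14+56+28+40+20 = 290, so the proportions are 0.0793, 0.1138, 0.1621, 0.0586, 0.0414, 0.0483, 0.1931, 0.0966, 0.1379, 0.069 (working shown to 4 dp, full precision carried).
D = 0.0793² + 0.1138² + 0.1621² + 0.0586² + 0.0414² + 0.0483² + 0.1931² + 0.0966² + 0.1379² + 0.069² = 0.0063 + 0.0129 + 0.0263 + 0.0034 + 0.0017 + 0.0023 + 0.0373 + 0.0093 + 0.0190 + 0.0048 = 0.1234.
So 1 − D = 0.8766, i.e. 0.88 to 2 decimal places.

0.88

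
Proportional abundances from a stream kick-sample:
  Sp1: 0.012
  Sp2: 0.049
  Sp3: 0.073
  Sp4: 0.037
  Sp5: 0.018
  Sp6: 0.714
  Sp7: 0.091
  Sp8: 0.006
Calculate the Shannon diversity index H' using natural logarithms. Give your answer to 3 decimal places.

1.076

Each pᵢ ln pᵢ term (working shown to 5 dp, full precision carried): 0.012×(-4.42285)=-0.05307, 0.049×(-3.01593)=-0.14778, 0.073×(-2.61730)=-0.19106, 0.037×(-3.29684)=-0.12198, 0.018×(-4.01738)=-0.07231, 0.714×(-0.33687)=-0.24053, 0.091×(-2.39690)=-0.21812, 0.006×(-5.11600)=-0.03070.
Sum = -1.07555, so H' = 1.076.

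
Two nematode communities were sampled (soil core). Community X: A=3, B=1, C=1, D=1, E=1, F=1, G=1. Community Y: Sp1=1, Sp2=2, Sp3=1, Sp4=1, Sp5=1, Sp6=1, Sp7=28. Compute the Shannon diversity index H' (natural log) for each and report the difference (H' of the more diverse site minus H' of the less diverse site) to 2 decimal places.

Community X: N=9, proportions 0.3333, 0.1111, 0.1111, 0.1111, 0.1111, 0.1111, 0.1111, giving H' = 1.8310 (working shown to 4 dp, full precision carried).
Community Y: N=35, proportions 0.0286, 0.0571, 0.0286, 0.0286, 0.0286, 0.0286, 0.8, giving H' = 0.8500.
Difference = |1.8310 − 0.8500| = 0.9810, i.e. 0.98 to 2 decimal places.

0.98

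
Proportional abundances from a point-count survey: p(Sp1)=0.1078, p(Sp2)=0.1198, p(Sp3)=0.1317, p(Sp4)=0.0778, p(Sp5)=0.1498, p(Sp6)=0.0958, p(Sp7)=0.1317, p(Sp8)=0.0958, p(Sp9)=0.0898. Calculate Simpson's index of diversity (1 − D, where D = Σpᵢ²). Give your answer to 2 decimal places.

D = 0.1078² + 0.1198² + 0.1317² + 0.0778² + 0.1498² + 0.0958² + 0.1317² + 0.0958² + 0.0898² = 0.0116 + 0.0144 + 0.0173 + 0.0061 + 0.0224 + 0.0092 + 0.0173 + 0.0092 + 0.0081 = 0.1156 (working shown to 4 dp, full precision carried).
So 1 − D = 0.8844, i.e. 0.88 to 2 decimal places.

0.88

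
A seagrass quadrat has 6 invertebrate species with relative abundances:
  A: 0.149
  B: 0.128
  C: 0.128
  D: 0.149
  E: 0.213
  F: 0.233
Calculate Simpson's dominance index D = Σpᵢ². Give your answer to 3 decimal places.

0.177

D = 0.149² + 0.128² + 0.128² + 0.149² + 0.213² + 0.233² = 0.02220 + 0.01638 + 0.01638 + 0.02220 + 0.04537 + 0.05429 = 0.17683 (working shown to 5 dp, full precision carried).
To 3 decimal places, D = 0.177.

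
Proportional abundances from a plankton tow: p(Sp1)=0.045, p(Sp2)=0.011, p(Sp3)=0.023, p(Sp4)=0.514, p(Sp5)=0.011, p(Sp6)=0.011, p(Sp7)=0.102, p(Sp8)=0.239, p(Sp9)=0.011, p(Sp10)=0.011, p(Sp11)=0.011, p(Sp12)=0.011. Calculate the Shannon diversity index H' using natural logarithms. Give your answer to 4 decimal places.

Each pᵢ ln pᵢ term (working shown to 6 dp, full precision carried): 0.045×(-3.101093)=-0.139549, 0.011×(-4.509860)=-0.049608, 0.023×(-3.772261)=-0.086762, 0.514×(-0.665532)=-0.342083, 0.011×(-4.509860)=-0.049608, 0.011×(-4.509860)=-0.049608, 0.102×(-2.282782)=-0.232844, 0.239×(-1.431292)=-0.342079, 0.011×(-4.509860)=-0.049608, 0.011×(-4.509860)=-0.049608, 0.011×(-4.509860)=-0.049608, 0.011×(-4.509860)=-0.049608.
Sum = -1.490576, so H' = 1.4906.

1.4906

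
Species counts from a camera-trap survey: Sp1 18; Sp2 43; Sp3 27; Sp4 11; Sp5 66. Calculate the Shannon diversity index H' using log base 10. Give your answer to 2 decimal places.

0.62

Total N = 18+43+27+11+66 = 165, so the proportions are 0.1091, 0.2606, 0.1636, 0.0667, 0.4 (working shown to 4 dp, full precision carried).
Each pᵢ log₁₀ pᵢ term: 0.1091×(-0.9622)=-0.1050, 0.2606×(-0.5840)=-0.1522, 0.1636×(-0.7861)=-0.1286, 0.0667×(-1.1761)=-0.0784, 0.4×(-0.3979)=-0.1592.
Sum = -0.6234, so H' = 0.62.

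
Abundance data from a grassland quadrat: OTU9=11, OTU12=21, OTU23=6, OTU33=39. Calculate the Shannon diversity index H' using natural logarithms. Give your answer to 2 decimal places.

1.18

Total N = 11+21+6+39 = 77, so the proportions are 0.1429, 0.2727, 0.0779, 0.5065 (working shown to 4 dp, full precision carried).
Each pᵢ ln pᵢ term: 0.1429×(-1.9459)=-0.2780, 0.2727×(-1.2993)=-0.3543, 0.0779×(-2.5520)=-0.1989, 0.5065×(-0.6802)=-0.3445.
Sum = -1.1757, so H' = 1.18.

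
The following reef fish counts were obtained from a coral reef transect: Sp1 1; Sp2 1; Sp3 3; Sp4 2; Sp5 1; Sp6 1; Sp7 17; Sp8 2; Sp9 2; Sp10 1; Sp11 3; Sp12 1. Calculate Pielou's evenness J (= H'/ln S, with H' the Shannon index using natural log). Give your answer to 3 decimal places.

Total N = 1+1+3+2+1+1+17+2+2+1+3+1 = 35, so the proportions are 0.02857, 0.02857, 0.08571, 0.05714, 0.02857, 0.02857, 0.48571, 0.05714, 0.05714, 0.02857, 0.08571, 0.02857 (working shown to 5 dp, full precision carried).
H' = −Σ pᵢ ln pᵢ = −((-0.10158) + (-0.10158) + (-0.21058) + (-0.16355) + (-0.10158) + (-0.10158) + (-0.35075) + (-0.16355) + (-0.16355) + (-0.10158) + (-0.21058) + (-0.10158)) = 1.87206.
With S = 12 species, ln S = 2.48491, so J = 1.87206/2.48491 = 0.75337, i.e. 0.753 to 3 decimal places.

0.753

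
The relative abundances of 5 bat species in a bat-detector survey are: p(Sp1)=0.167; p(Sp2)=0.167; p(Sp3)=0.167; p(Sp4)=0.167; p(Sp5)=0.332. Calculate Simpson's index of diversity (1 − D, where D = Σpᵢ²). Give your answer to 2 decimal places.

0.78

D = 0.167² + 0.167² + 0.167² + 0.167² + 0.332² = 0.0279 + 0.0279 + 0.0279 + 0.0279 + 0.1102 = 0.2218 (working shown to 4 dp, full precision carried).
So 1 − D = 0.7782, i.e. 0.78 to 2 decimal places.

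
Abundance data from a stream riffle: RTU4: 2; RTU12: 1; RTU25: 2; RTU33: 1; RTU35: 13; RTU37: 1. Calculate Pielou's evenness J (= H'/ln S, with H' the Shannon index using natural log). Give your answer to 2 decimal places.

Total N = 2+1+2+1+13+1 = 20, so the proportions are 0.1, 0.05, 0.1, 0.05, 0.65, 0.05 (working shown to 4 dp, full precision carried).
H' = −Σ pᵢ ln pᵢ = −((-0.2303) + (-0.1498) + (-0.2303) + (-0.1498) + (-0.2800) + (-0.1498)) = 1.1899.
With S = 6 species, ln S = 1.7918, so J = 1.1899/1.7918 = 0.6641, i.e. 0.66 to 2 decimal places.

0.66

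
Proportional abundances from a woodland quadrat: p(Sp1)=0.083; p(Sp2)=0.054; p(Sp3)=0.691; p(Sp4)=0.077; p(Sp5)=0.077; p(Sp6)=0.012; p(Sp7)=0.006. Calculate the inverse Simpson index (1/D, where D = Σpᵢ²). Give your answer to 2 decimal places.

2.00

D = 0.083² + 0.054² + 0.691² + 0.077² + 0.077² + 0.012² + 0.006² = 0.00689 + 0.00292 + 0.47748 + 0.00593 + 0.00593 + 0.00014 + 0.00004 = 0.49932 (working shown to 5 dp, full precision carried).
So 1/D = 2.0027, i.e. 2.00 to 2 decimal places.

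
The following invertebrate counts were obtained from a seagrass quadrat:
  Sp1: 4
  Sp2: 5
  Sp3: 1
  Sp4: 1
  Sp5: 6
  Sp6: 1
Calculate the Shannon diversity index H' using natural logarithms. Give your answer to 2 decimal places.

Total N = 4+5+1+1+6+1 = 18, so the proportions are 0.2222, 0.2778, 0.0556, 0.0556, 0.3333, 0.0556 (working shown to 4 dp, full precision carried).
Each pᵢ ln pᵢ term: 0.2222×(-1.5041)=-0.3342, 0.2778×(-1.2809)=-0.3558, 0.0556×(-2.8904)=-0.1606, 0.0556×(-2.8904)=-0.1606, 0.3333×(-1.0986)=-0.3662, 0.0556×(-2.8904)=-0.1606.
Sum = -1.5380, so H' = 1.54.

1.54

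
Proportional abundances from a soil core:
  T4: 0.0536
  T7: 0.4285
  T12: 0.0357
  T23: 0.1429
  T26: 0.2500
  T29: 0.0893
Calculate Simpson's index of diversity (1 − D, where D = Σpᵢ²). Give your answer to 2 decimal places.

0.72

D = 0.0536² + 0.4285² + 0.0357² + 0.1429² + 0.25² + 0.0893² = 0.0029 + 0.1836 + 0.0013 + 0.0204 + 0.0625 + 0.0080 = 0.2787 (working shown to 4 dp, full precision carried).
So 1 − D = 0.7213, i.e. 0.72 to 2 decimal places.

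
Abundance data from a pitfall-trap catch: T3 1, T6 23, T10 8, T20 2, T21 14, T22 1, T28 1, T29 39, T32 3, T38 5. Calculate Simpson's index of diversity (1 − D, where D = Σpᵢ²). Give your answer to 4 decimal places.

0.7501

Total N = 1+23+8+2+14+1+1+39+3+5 = 97, so the proportions are 0.010309, 0.237113, 0.082474, 0.020619, 0.14433, 0.010309, 0.010309, 0.402062, 0.030928, 0.051546 (working shown to 6 dp, full precision carried).
D = 0.010309² + 0.237113² + 0.082474² + 0.020619² + 0.14433² + 0.010309² + 0.010309² + 0.402062² + 0.030928² + 0.051546² = 0.000106 + 0.056223 + 0.006802 + 0.000425 + 0.020831 + 0.000106 + 0.000106 + 0.161654 + 0.000957 + 0.002657 = 0.249867.
So 1 − D = 0.750133, i.e. 0.7501 to 4 decimal places.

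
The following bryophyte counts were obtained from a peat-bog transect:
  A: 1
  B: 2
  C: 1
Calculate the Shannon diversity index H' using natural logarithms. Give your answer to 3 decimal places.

Total N = 1+2+1 = 4, so the proportions are 0.25, 0.5, 0.25 (working shown to 5 dp, full precision carried).
Each pᵢ ln pᵢ term: 0.25×(-1.38629)=-0.34657, 0.5×(-0.69315)=-0.34657, 0.25×(-1.38629)=-0.34657.
Sum = -1.03972, so H' = 1.040.

1.040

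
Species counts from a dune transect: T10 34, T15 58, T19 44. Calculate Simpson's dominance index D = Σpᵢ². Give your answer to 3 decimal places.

Total N = 34+58+44 = 136, so the proportions are 0.25, 0.42647, 0.32353 (working shown to 5 dp, full precision carried).
D = 0.25² + 0.42647² + 0.32353² = 0.06250 + 0.18188 + 0.10467 = 0.34905.
To 3 decimal places, D = 0.349.

0.349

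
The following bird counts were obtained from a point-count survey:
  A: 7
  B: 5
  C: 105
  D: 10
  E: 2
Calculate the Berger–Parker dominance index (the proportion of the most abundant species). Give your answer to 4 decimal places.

Total N = 7+5+105+10+2 = 129, so the proportions are 0.054264, 0.03876, 0.813953, 0.077519, 0.015504 (working shown to 6 dp, full precision carried).
The largest proportion is 0.813953, i.e. d = 0.8140 to 4 decimal places.

0.8140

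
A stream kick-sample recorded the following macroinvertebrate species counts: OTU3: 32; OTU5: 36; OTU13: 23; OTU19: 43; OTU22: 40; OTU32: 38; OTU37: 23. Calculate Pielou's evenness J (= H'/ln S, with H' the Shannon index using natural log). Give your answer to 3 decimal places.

0.987

Total N = 32+36+23+43+40+38+23 = 235, so the proportions are 0.13617, 0.15319, 0.09787, 0.18298, 0.17021, 0.1617, 0.09787 (working shown to 5 dp, full precision carried).
H' = −Σ pᵢ ln pᵢ = −((-0.27150) + (-0.28740) + (-0.22746) + (-0.31077) + (-0.30140) + (-0.29462) + (-0.22746)) = 1.92062.
With S = 7 species, ln S = 1.94591, so J = 1.92062/1.94591 = 0.98700, i.e. 0.987 to 3 decimal places.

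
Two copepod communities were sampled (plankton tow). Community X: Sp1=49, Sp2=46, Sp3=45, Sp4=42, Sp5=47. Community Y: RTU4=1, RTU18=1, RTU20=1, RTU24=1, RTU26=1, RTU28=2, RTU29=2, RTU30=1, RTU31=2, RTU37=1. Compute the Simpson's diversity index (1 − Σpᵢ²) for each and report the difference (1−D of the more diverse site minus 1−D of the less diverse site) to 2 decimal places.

0.09

Community X: N=229, proportions 0.214, 0.2009, 0.1965, 0.1834, 0.2052, giving 1−D = 0.7995 (working shown to 4 dp, full precision carried).
Community Y: N=13, proportions 0.0769, 0.0769, 0.0769, 0.0769, 0.0769, 0.1538, 0.1538, 0.0769, 0.1538, 0.0769, giving 1−D = 0.8876.
Difference = |0.7995 − 0.8876| = 0.0881, i.e. 0.09 to 2 decimal places.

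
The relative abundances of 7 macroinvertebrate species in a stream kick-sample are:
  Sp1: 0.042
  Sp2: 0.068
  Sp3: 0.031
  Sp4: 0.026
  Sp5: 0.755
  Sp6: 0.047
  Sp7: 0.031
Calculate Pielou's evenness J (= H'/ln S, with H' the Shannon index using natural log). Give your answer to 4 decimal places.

H' = −Σ pᵢ ln pᵢ = −((-0.133144) + (-0.182801) + (-0.107687) + (-0.094891) + (-0.212183) + (-0.143708) + (-0.107687)) = 0.982100 (working shown to 6 dp, full precision carried).
With S = 7 species, ln S = 1.945910, so J = 0.982100/1.945910 = 0.504700, i.e. 0.5047 to 4 decimal places.

0.5047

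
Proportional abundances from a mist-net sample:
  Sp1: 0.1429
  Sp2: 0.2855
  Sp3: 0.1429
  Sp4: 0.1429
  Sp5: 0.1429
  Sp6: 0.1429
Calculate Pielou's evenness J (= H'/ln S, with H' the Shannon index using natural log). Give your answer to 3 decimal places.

H' = −Σ pᵢ ln pᵢ = −((-0.27803) + (-0.35788) + (-0.27803) + (-0.27803) + (-0.27803) + (-0.27803)) = 1.74802 (working shown to 5 dp, full precision carried).
With S = 6 species, ln S = 1.79176, so J = 1.74802/1.79176 = 0.97559, i.e. 0.976 to 3 decimal places.

0.976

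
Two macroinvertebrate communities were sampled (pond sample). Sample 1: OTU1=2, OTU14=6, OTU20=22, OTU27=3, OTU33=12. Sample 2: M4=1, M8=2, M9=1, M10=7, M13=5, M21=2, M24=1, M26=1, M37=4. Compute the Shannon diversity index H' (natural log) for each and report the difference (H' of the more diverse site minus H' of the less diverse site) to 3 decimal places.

Sample 1: N=45, proportions 0.044444, 0.133333, 0.488889, 0.066667, 0.266667, giving H' = 1.289896 (working shown to 6 dp, full precision carried).
Sample 2: N=24, proportions 0.041667, 0.083333, 0.041667, 0.291667, 0.208333, 0.083333, 0.041667, 0.041667, 0.166667, giving H' = 1.928624.
Difference = |1.289896 − 1.928624| = 0.638728, i.e. 0.639 to 3 decimal places.

0.639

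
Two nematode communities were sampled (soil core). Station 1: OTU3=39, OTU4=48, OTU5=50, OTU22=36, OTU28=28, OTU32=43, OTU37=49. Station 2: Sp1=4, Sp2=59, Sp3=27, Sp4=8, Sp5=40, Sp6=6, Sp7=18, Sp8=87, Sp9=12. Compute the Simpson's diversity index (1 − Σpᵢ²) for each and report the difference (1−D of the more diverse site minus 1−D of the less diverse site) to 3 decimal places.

Station 1: N=293, proportions 0.13311, 0.16382, 0.17065, 0.12287, 0.09556, 0.14676, 0.16724, giving 1−D = 0.85259 (working shown to 5 dp, full precision carried).
Station 2: N=261, proportions 0.01533, 0.22605, 0.10345, 0.03065, 0.15326, 0.02299, 0.06897, 0.33333, 0.04598, giving 1−D = 0.79503.
Difference = |0.85259 − 0.79503| = 0.05756, i.e. 0.058 to 3 decimal places.

0.058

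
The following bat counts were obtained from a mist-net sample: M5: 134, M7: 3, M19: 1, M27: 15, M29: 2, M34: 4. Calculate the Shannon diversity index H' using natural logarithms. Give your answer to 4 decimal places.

Total N = 134+3+1+15+2+4 = 159, so the proportions are 0.842767, 0.018868, 0.006289, 0.09434, 0.012579, 0.025157 (working shown to 6 dp, full precision carried).
Each pᵢ ln pᵢ term: 0.842767×(-0.171064)=-0.144167, 0.018868×(-3.970292)=-0.074911, 0.006289×(-5.068904)=-0.031880, 0.09434×(-2.360854)=-0.222722, 0.012579×(-4.375757)=-0.055041, 0.025157×(-3.682610)=-0.092644.
Sum = -0.621366, so H' = 0.6214.

0.6214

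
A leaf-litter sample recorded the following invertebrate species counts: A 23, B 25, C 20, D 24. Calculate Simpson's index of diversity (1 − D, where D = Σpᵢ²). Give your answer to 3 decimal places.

Total N = 23+25+20+24 = 92, so the proportions are 0.25, 0.27174, 0.21739, 0.26087 (working shown to 5 dp, full precision carried).
D = 0.25² + 0.27174² + 0.21739² + 0.26087² = 0.06250 + 0.07384 + 0.04726 + 0.06805 = 0.25165.
So 1 − D = 0.74835, i.e. 0.748 to 3 decimal places.

0.748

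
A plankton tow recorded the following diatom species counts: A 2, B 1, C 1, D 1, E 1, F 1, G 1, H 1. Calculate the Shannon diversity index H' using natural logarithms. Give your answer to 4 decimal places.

2.0432

Total N = 2+1+1+1+1+1+1+1 = 9, so the proportions are 0.222222, 0.111111, 0.111111, 0.111111, 0.111111, 0.111111, 0.111111, 0.111111 (working shown to 6 dp, full precision carried).
Each pᵢ ln pᵢ term: 0.222222×(-1.504077)=-0.334239, 0.111111×(-2.197225)=-0.244136, 0.111111×(-2.197225)=-0.244136, 0.111111×(-2.197225)=-0.244136, 0.111111×(-2.197225)=-0.244136, 0.111111×(-2.197225)=-0.244136, 0.111111×(-2.197225)=-0.244136, 0.111111×(-2.197225)=-0.244136.
Sum = -2.043192, so H' = 2.0432.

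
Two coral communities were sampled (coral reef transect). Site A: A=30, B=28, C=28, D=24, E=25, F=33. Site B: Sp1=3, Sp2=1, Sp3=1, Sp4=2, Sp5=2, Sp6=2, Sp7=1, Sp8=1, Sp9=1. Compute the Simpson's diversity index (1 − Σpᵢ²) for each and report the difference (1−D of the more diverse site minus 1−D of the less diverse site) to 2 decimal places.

0.04

Site A: N=168, proportions 0.1786, 0.1667, 0.1667, 0.1429, 0.1488, 0.1964, giving 1−D = 0.8314 (working shown to 4 dp, full precision carried).
Site B: N=14, proportions 0.2143, 0.0714, 0.0714, 0.1429, 0.1429, 0.1429, 0.0714, 0.0714, 0.0714, giving 1−D = 0.8673.
Difference = |0.8314 − 0.8673| = 0.0359, i.e. 0.04 to 2 decimal places.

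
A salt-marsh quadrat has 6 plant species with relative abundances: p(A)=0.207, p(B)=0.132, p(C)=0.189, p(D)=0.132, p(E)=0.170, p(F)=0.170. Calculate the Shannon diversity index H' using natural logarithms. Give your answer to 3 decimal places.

1.778

Each pᵢ ln pᵢ term (working shown to 5 dp, full precision carried): 0.207×(-1.57504)=-0.32603, 0.132×(-2.02495)=-0.26729, 0.189×(-1.66601)=-0.31488, 0.132×(-2.02495)=-0.26729, 0.17×(-1.77196)=-0.30123, 0.17×(-1.77196)=-0.30123.
Sum = -1.77796, so H' = 1.778.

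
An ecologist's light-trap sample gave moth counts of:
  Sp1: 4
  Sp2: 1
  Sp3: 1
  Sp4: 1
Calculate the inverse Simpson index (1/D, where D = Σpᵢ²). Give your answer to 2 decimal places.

Total N = 4+1+1+1 = 7, so the proportions are 0.57143, 0.14286, 0.14286, 0.14286 (working shown to 5 dp, full precision carried).
D = 0.57143² + 0.14286² + 0.14286² + 0.14286² = 0.32653 + 0.02041 + 0.02041 + 0.02041 = 0.38776.
So 1/D = 2.5789, i.e. 2.58 to 2 decimal places.

2.58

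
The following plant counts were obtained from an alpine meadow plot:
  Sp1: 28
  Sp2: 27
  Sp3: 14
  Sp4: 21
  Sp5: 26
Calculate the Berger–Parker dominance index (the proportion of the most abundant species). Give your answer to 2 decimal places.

Total N = 28+27+14+21+26 = 116, so the proportions are 0.2414, 0.2328, 0.1207, 0.181, 0.2241 (working shown to 4 dp, full precision carried).
The largest proportion is 0.2414, i.e. d = 0.24 to 2 decimal places.

0.24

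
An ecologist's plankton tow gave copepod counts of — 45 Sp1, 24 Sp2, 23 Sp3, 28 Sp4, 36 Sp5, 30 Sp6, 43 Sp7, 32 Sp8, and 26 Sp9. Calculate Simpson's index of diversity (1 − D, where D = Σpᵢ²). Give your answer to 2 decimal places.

0.88

Total N = 45+24+23+28+36+30+43+32+26 = 287, so the proportions are 0.1568, 0.0836, 0.0801, 0.0976, 0.1254, 0.1045, 0.1498, 0.1115, 0.0906 (working shown to 4 dp, full precision carried).
D = 0.1568² + 0.0836² + 0.0801² + 0.0976² + 0.1254² + 0.1045² + 0.1498² + 0.1115² + 0.0906² = 0.0246 + 0.0070 + 0.0064 + 0.0095 + 0.0157 + 0.0109 + 0.0224 + 0.0124 + 0.0082 = 0.1173.
So 1 − D = 0.8827, i.e. 0.88 to 2 decimal places.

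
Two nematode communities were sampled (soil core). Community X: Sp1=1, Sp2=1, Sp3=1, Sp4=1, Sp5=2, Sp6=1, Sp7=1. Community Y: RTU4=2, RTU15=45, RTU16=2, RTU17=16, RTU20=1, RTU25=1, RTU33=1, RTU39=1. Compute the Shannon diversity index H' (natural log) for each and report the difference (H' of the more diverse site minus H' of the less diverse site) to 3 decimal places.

0.838

Community X: N=8, proportions 0.125, 0.125, 0.125, 0.125, 0.25, 0.125, 0.125, giving H' = 1.906155 (working shown to 6 dp, full precision carried).
Community Y: N=69, proportions 0.028986, 0.652174, 0.028986, 0.231884, 0.014493, 0.014493, 0.014493, 0.014493, giving H' = 1.068399.
Difference = |1.906155 − 1.068399| = 0.837756, i.e. 0.838 to 3 decimal places.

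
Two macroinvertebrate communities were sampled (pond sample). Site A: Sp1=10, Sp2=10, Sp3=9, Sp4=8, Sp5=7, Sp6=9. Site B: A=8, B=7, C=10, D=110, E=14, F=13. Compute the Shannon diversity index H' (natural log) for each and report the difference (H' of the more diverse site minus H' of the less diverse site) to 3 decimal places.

0.651

Site A: N=53, proportions 0.18868, 0.18868, 0.16981, 0.15094, 0.13208, 0.16981, giving H' = 1.78428 (working shown to 5 dp, full precision carried).
Site B: N=162, proportions 0.04938, 0.04321, 0.06173, 0.67901, 0.08642, 0.08025, giving H' = 1.13311.
Difference = |1.78428 − 1.13311| = 0.65117, i.e. 0.651 to 3 decimal places.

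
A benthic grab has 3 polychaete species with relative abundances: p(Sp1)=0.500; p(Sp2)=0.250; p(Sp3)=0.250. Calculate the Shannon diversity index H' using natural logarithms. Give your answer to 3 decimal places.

Each pᵢ ln pᵢ term (working shown to 5 dp, full precision carried): 0.5×(-0.69315)=-0.34657, 0.25×(-1.38629)=-0.34657, 0.25×(-1.38629)=-0.34657.
Sum = -1.03972, so H' = 1.040.

1.040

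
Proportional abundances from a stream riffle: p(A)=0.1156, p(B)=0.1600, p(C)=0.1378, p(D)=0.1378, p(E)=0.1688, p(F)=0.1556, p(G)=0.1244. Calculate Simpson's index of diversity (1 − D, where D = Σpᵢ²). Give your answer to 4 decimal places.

D = 0.1156² + 0.16² + 0.1378² + 0.1378² + 0.1688² + 0.1556² + 0.1244² = 0.013363 + 0.025600 + 0.018989 + 0.018989 + 0.028493 + 0.024211 + 0.015475 = 0.145121 (working shown to 6 dp, full precision carried).
So 1 − D = 0.854879, i.e. 0.8549 to 4 decimal places.

0.8549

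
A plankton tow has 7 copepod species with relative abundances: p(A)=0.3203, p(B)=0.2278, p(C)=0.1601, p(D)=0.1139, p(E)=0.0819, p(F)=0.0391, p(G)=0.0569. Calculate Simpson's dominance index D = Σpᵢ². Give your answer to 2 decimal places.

0.20

D = 0.3203² + 0.2278² + 0.1601² + 0.1139² + 0.0819² + 0.0391² + 0.0569² = 0.1026 + 0.0519 + 0.0256 + 0.0130 + 0.0067 + 0.0015 + 0.0032 = 0.2046 (working shown to 4 dp, full precision carried).
To 2 decimal places, D = 0.20.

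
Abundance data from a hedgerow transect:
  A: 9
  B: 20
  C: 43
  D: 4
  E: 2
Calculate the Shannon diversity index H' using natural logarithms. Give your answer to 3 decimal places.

Total N = 9+20+43+4+2 = 78, so the proportions are 0.11538, 0.25641, 0.55128, 0.05128, 0.02564 (working shown to 5 dp, full precision carried).
Each pᵢ ln pᵢ term: 0.11538×(-2.15948)=-0.24917, 0.25641×(-1.36098)=-0.34897, 0.55128×(-0.59551)=-0.32829, 0.05128×(-2.97041)=-0.15233, 0.02564×(-3.66356)=-0.09394.
Sum = -1.17270, so H' = 1.173.

1.173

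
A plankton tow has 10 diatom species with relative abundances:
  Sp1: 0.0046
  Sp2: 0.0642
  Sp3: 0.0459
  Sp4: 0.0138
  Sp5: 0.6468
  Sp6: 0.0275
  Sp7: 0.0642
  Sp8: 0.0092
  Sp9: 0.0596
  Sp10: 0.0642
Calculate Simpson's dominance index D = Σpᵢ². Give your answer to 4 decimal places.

0.4374

D = 0.0046² + 0.0642² + 0.0459² + 0.0138² + 0.6468² + 0.0275² + 0.0642² + 0.0092² + 0.0596² + 0.0642² = 0.000021 + 0.004122 + 0.002107 + 0.000190 + 0.418350 + 0.000756 + 0.004122 + 0.000085 + 0.003552 + 0.004122 = 0.437427 (working shown to 6 dp, full precision carried).
To 4 decimal places, D = 0.4374.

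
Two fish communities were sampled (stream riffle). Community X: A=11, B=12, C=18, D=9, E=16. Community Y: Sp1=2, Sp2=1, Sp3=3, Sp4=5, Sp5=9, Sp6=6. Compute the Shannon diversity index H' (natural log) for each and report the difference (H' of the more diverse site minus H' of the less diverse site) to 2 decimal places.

Community X: N=66, proportions 0.16667, 0.18182, 0.27273, 0.13636, 0.24242, giving H' = 1.57816 (working shown to 5 dp, full precision carried).
Community Y: N=26, proportions 0.07692, 0.03846, 0.11538, 0.19231, 0.34615, 0.23077, giving H' = 1.59445.
Difference = |1.57816 − 1.59445| = 0.01629, i.e. 0.02 to 2 decimal places.

0.02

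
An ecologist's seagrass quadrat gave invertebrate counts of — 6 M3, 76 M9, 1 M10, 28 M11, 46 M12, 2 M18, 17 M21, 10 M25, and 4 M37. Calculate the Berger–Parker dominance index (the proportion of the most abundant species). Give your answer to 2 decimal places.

Total N = 6+76+1+28+46+2+17+10+4 = 190, so the proportions are 0.0316, 0.4, 0.0053, 0.1474, 0.2421, 0.0105, 0.0895, 0.0526, 0.0211 (working shown to 4 dp, full precision carried).
The largest proportion is 0.4, i.e. d = 0.40 to 2 decimal places.

0.40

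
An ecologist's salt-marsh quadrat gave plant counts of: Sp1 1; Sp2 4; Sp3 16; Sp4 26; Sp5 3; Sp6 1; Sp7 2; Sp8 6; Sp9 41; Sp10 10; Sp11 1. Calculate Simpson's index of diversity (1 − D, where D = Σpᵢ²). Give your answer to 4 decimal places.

Total N = 1+4+16+26+3+1+2+6+41+10+1 = 111, so the proportions are 0.009009, 0.036036, 0.144144, 0.234234, 0.027027, 0.009009, 0.018018, 0.054054, 0.369369, 0.09009, 0.009009 (working shown to 6 dp, full precision carried).
D = 0.009009² + 0.036036² + 0.144144² + 0.234234² + 0.027027² + 0.009009² + 0.018018² + 0.054054² + 0.369369² + 0.09009² + 0.009009² = 0.000081 + 0.001299 + 0.020778 + 0.054866 + 0.000730 + 0.000081 + 0.000325 + 0.002922 + 0.136434 + 0.008116 + 0.000081 = 0.225712.
So 1 − D = 0.774288, i.e. 0.7743 to 4 decimal places.

0.7743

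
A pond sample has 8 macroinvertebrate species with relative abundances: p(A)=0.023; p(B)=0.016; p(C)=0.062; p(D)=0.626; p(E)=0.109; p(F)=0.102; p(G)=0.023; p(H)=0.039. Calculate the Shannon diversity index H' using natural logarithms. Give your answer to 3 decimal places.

1.306

Each pᵢ ln pᵢ term (working shown to 5 dp, full precision carried): 0.023×(-3.77226)=-0.08676, 0.016×(-4.13517)=-0.06616, 0.062×(-2.78062)=-0.17240, 0.626×(-0.46840)=-0.29322, 0.109×(-2.21641)=-0.24159, 0.102×(-2.28278)=-0.23284, 0.023×(-3.77226)=-0.08676, 0.039×(-3.24419)=-0.12652.
Sum = -1.30626, so H' = 1.306.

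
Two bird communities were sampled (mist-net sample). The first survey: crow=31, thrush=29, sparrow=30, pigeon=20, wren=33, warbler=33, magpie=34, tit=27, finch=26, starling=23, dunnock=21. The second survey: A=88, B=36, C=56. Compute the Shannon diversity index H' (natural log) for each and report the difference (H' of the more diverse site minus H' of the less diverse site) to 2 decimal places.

1.35

The first survey: N=307, proportions 0.101, 0.0945, 0.0977, 0.0651, 0.1075, 0.1075, 0.1107, 0.0879, 0.0847, 0.0749, 0.0684, giving H' = 2.3833 (working shown to 4 dp, full precision carried).
The second survey: N=180, proportions 0.4889, 0.2, 0.3111, giving H' = 1.0350.
Difference = |2.3833 − 1.0350| = 1.3483, i.e. 1.35 to 2 decimal places.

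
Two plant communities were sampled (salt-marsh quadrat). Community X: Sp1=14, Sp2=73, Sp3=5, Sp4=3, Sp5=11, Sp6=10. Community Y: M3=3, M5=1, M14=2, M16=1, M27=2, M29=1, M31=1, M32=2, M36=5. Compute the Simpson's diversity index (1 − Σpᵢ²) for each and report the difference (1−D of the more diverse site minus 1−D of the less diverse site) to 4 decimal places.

0.2752

Community X: N=116, proportions 0.12069, 0.62931, 0.043103, 0.025862, 0.094828, 0.086207, giving 1−D = 0.570452 (working shown to 6 dp, full precision carried).
Community Y: N=18, proportions 0.166667, 0.055556, 0.111111, 0.055556, 0.111111, 0.055556, 0.055556, 0.111111, 0.277778, giving 1−D = 0.845679.
Difference = |0.570452 − 0.845679| = 0.275227, i.e. 0.2752 to 4 decimal places.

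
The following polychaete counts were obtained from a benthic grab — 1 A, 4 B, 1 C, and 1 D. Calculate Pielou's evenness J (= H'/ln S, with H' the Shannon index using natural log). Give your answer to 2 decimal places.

0.83

Total N = 1+4+1+1 = 7, so the proportions are 0.1429, 0.5714, 0.1429, 0.1429 (working shown to 4 dp, full precision carried).
H' = −Σ pᵢ ln pᵢ = −((-0.2780) + (-0.3198) + (-0.2780) + (-0.2780)) = 1.1537.
With S = 4 species, ln S = 1.3863, so J = 1.1537/1.3863 = 0.8322, i.e. 0.83 to 2 decimal places.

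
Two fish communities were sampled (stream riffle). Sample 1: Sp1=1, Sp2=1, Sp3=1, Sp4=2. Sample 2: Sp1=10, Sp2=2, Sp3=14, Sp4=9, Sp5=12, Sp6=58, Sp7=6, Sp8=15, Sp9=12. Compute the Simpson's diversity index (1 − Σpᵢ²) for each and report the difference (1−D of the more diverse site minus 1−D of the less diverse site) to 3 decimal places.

Sample 1: N=5, proportions 0.2, 0.2, 0.2, 0.4, giving 1−D = 0.72000 (working shown to 5 dp, full precision carried).
Sample 2: N=138, proportions 0.07246, 0.01449, 0.10145, 0.06522, 0.08696, 0.42029, 0.04348, 0.1087, 0.08696, giving 1−D = 0.77452.
Difference = |0.72000 − 0.77452| = 0.05452, i.e. 0.055 to 3 decimal places.

0.055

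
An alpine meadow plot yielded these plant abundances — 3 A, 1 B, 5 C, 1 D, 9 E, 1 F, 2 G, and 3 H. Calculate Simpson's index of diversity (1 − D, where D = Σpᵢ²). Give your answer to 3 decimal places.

0.790

Total N = 3+1+5+1+9+1+2+3 = 25, so the proportions are 0.12, 0.04, 0.2, 0.04, 0.36, 0.04, 0.08, 0.12 (working shown to 5 dp, full precision carried).
D = 0.12² + 0.04² + 0.2² + 0.04² + 0.36² + 0.04² + 0.08² + 0.12² = 0.01440 + 0.00160 + 0.04000 + 0.00160 + 0.12960 + 0.00160 + 0.00640 + 0.01440 = 0.20960.
So 1 − D = 0.79040, i.e. 0.790 to 3 decimal places.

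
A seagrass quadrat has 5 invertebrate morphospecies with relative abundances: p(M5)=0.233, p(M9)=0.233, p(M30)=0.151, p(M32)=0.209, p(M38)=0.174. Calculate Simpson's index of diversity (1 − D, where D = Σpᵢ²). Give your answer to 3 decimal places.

D = 0.233² + 0.233² + 0.151² + 0.209² + 0.174² = 0.05429 + 0.05429 + 0.02280 + 0.04368 + 0.03028 = 0.20534 (working shown to 5 dp, full precision carried).
So 1 − D = 0.79466, i.e. 0.795 to 3 decimal places.

0.795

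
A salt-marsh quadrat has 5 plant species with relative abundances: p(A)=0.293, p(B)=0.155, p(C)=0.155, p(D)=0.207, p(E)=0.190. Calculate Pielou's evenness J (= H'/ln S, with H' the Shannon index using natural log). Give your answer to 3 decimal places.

H' = −Σ pᵢ ln pᵢ = −((-0.35968) + (-0.28897) + (-0.28897) + (-0.32603) + (-0.31554)) = 1.57920 (working shown to 5 dp, full precision carried).
With S = 5 species, ln S = 1.60944, so J = 1.57920/1.60944 = 0.98121, i.e. 0.981 to 3 decimal places.

0.981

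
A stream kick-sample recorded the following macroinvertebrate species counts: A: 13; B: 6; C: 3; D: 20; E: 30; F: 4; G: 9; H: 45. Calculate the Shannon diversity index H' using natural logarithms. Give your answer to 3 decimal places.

Total N = 13+6+3+20+30+4+9+45 = 130, so the proportions are 0.1, 0.04615, 0.02308, 0.15385, 0.23077, 0.03077, 0.06923, 0.34615 (working shown to 5 dp, full precision carried).
Each pᵢ ln pᵢ term: 0.1×(-2.30259)=-0.23026, 0.04615×(-3.07577)=-0.14196, 0.02308×(-3.76892)=-0.08698, 0.15385×(-1.87180)=-0.28797, 0.23077×(-1.46634)=-0.33839, 0.03077×(-3.48124)=-0.10712, 0.06923×(-2.67031)=-0.18487, 0.34615×(-1.06087)=-0.36722.
Sum = -1.74476, so H' = 1.745.

1.745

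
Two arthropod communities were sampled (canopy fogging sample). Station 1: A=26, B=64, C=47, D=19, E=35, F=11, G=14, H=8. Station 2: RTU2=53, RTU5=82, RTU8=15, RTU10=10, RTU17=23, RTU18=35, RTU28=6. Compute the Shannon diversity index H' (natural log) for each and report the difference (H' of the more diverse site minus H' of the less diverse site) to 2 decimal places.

Station 1: N=224, proportions 0.11607, 0.28571, 0.20982, 0.08482, 0.15625, 0.04911, 0.0625, 0.03571, giving H' = 1.87514 (working shown to 5 dp, full precision carried).
Station 2: N=224, proportions 0.23661, 0.36607, 0.06696, 0.04464, 0.10268, 0.15625, 0.02679, giving H' = 1.64947.
Difference = |1.87514 − 1.64947| = 0.22567, i.e. 0.23 to 2 decimal places.

0.23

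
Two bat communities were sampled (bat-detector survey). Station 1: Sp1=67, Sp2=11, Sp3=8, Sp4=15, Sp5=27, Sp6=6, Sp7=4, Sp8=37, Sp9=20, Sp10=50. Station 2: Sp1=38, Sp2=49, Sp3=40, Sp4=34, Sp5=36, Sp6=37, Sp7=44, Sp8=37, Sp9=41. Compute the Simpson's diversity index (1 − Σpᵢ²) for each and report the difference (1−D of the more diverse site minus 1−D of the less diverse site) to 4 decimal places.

0.0533

Station 1: N=245, proportions 0.2734694, 0.044898, 0.0326531, 0.0612245, 0.1102041, 0.0244898, 0.0163265, 0.1510204, 0.0816327, 0.2040816, giving 1−D = 0.8342524 (working shown to 7 dp, full precision carried).
Station 2: N=356, proportions 0.1067416, 0.1376404, 0.1123596, 0.0955056, 0.1011236, 0.1039326, 0.1235955, 0.1039326, 0.1151685, giving 1−D = 0.8875458.
Difference = |0.8342524 − 0.8875458| = 0.0532934, i.e. 0.0533 to 4 decimal places.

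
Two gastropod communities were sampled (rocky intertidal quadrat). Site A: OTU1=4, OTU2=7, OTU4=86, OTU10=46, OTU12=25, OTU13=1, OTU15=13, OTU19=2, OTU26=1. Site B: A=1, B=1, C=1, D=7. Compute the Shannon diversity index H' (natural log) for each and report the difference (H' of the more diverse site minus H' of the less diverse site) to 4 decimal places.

0.5309

Site A: N=185, proportions 0.021622, 0.037838, 0.464865, 0.248649, 0.135135, 0.005405, 0.07027, 0.010811, 0.005405, giving H' = 1.471380 (working shown to 6 dp, full precision carried).
Site B: N=10, proportions 0.1, 0.1, 0.1, 0.7, giving H' = 0.940448.
Difference = |1.471380 − 0.940448| = 0.530932, i.e. 0.5309 to 4 decimal places.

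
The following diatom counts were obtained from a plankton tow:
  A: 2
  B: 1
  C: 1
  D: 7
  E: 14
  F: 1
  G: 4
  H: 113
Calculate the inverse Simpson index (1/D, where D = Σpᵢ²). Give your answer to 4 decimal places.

1.5685

Total N = 2+1+1+7+14+1+4+113 = 143, so the proportions are 0.013986, 0.006993, 0.006993, 0.048951, 0.0979021, 0.006993, 0.027972, 0.7902098 (working shown to 7 dp, full precision carried).
D = 0.013986² + 0.006993² + 0.006993² + 0.048951² + 0.0979021² + 0.006993² + 0.027972² + 0.7902098² = 0.0001956 + 0.0000489 + 0.0000489 + 0.0023962 + 0.0095848 + 0.0000489 + 0.0007824 + 0.6244315 = 0.6375373.
So 1/D = 1.568536, i.e. 1.5685 to 4 decimal places.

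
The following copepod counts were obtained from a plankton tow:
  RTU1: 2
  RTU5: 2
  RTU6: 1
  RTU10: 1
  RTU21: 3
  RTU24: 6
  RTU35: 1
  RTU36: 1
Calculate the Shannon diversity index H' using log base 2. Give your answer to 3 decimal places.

Total N = 2+2+1+1+3+6+1+1 = 17, so the proportions are 0.11765, 0.11765, 0.05882, 0.05882, 0.17647, 0.35294, 0.05882, 0.05882 (working shown to 5 dp, full precision carried).
Each pᵢ log₂ pᵢ term: 0.11765×(-3.08746)=-0.36323, 0.11765×(-3.08746)=-0.36323, 0.05882×(-4.08746)=-0.24044, 0.05882×(-4.08746)=-0.24044, 0.17647×(-2.50250)=-0.44162, 0.35294×(-1.50250)=-0.53029, 0.05882×(-4.08746)=-0.24044, 0.05882×(-4.08746)=-0.24044.
Sum = -2.66013, so H' = 2.660.

2.660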